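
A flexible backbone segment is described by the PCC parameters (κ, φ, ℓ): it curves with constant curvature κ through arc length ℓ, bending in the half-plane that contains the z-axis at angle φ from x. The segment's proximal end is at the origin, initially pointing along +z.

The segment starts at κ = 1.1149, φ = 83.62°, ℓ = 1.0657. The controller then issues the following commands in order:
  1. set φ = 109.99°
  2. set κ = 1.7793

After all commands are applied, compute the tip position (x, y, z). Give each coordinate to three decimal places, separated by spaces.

-0.254 0.697 0.533

initial: κ=1.1149, φ=83.62°, ℓ=1.0657
cmd 1: set φ=109.99° → (κ,φ,ℓ)=(1.1149,109.99°,1.0657) → tip=(-0.1921,0.5282,0.8321)
cmd 2: set κ=1.7793 → (κ,φ,ℓ)=(1.7793,109.99°,1.0657) → tip=(-0.2536,0.6970,0.5325)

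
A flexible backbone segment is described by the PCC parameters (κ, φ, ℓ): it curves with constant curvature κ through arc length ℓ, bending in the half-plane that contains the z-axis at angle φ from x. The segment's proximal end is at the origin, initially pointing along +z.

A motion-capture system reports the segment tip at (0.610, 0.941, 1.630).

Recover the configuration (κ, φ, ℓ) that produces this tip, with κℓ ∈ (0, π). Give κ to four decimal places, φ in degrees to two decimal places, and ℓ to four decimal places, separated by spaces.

0.5730 57.05 2.1035

ρ = √(x²+y²) = √(0.610² + 0.941²) = 1.12142
φ = atan2(y, x) mod 360° = atan2(0.941, 0.610) = 57.0468°
|p|² = ρ² + z² = 1.12142² + 1.630² = 3.91448
κ = 2ρ / |p|² = 2×1.12142 / 3.91448 = 0.57296
θ = 2·atan2(ρ, z) = 2·atan2(1.12142, 1.630) = 1.20524 rad
ℓ = θ/κ = 1.20524/0.57296 = 2.10353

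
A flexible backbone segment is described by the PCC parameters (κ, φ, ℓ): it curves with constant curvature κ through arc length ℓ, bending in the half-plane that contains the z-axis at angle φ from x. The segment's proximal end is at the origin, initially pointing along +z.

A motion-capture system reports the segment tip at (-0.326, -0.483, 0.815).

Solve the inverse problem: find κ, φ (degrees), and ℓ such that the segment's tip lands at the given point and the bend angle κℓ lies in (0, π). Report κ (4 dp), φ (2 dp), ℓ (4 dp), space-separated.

1.1610 235.98 1.0692

ρ = √(x²+y²) = √(-0.326² + -0.483²) = 0.58272
φ = atan2(y, x) mod 360° = atan2(-0.483, -0.326) = 235.9827°
|p|² = ρ² + z² = 0.58272² + 0.815² = 1.00379
κ = 2ρ / |p|² = 2×0.58272 / 1.00379 = 1.16104
θ = 2·atan2(ρ, z) = 2·atan2(0.58272, 0.815) = 1.24144 rad
ℓ = θ/κ = 1.24144/1.16104 = 1.06924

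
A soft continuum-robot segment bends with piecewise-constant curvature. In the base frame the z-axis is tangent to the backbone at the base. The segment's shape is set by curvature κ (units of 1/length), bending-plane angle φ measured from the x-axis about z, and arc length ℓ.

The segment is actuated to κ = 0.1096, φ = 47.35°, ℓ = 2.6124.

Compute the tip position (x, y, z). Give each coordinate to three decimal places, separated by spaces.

θ = κ·ℓ = 0.1096 × 2.6124 = 0.28632 rad
ρ = (1 − cos θ)/κ = (1 − 0.95929)/0.1096 = 0.37144
z = sin θ / κ = 0.28242/0.1096 = 2.57685
x = ρ cos φ = 0.37144 × cos(47.35°) = 0.25166
y = ρ sin φ = 0.37144 × sin(47.35°) = 0.27320

0.252 0.273 2.577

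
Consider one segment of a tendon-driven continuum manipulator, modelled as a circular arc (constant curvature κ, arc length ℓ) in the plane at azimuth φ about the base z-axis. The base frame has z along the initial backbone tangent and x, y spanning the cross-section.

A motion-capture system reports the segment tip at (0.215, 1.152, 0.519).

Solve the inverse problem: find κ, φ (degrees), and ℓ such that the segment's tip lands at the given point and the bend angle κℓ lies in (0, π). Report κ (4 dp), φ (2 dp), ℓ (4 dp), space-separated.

1.4268 79.43 1.6174

ρ = √(x²+y²) = √(0.215² + 1.152²) = 1.17189
φ = atan2(y, x) mod 360° = atan2(1.152, 0.215) = 79.4284°
|p|² = ρ² + z² = 1.17189² + 0.519² = 1.64269
κ = 2ρ / |p|² = 2×1.17189 / 1.64269 = 1.42680
θ = 2·atan2(ρ, z) = 2·atan2(1.17189, 0.519) = 2.30777 rad
ℓ = θ/κ = 2.30777/1.42680 = 1.61745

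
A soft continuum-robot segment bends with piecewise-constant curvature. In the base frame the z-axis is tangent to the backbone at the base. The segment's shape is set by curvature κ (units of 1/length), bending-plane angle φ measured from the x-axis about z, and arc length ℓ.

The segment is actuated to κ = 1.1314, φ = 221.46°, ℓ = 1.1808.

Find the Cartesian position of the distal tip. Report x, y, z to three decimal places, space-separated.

θ = κ·ℓ = 1.1314 × 1.1808 = 1.33596 rad
ρ = (1 − cos θ)/κ = (1 − 0.23269)/1.1314 = 0.67820
z = sin θ / κ = 0.97255/1.1314 = 0.85960
x = ρ cos φ = 0.67820 × cos(221.46°) = -0.50825
y = ρ sin φ = 0.67820 × sin(221.46°) = -0.44903

-0.508 -0.449 0.860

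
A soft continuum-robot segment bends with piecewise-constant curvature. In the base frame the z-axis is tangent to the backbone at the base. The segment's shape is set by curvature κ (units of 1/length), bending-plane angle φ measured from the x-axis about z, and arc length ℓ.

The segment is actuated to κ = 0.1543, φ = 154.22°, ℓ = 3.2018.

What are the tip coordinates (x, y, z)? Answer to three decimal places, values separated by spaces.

-0.698 0.337 3.073

θ = κ·ℓ = 0.1543 × 3.2018 = 0.49404 rad
ρ = (1 − cos θ)/κ = (1 − 0.88043)/0.1543 = 0.77495
z = sin θ / κ = 0.47418/0.1543 = 3.07313
x = ρ cos φ = 0.77495 × cos(154.22°) = -0.69782
y = ρ sin φ = 0.77495 × sin(154.22°) = 0.33704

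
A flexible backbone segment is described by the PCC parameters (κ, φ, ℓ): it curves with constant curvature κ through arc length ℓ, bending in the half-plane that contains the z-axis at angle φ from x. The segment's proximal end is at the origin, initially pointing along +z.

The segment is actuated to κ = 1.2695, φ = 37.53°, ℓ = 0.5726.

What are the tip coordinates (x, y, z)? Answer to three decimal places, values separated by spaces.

θ = κ·ℓ = 1.2695 × 0.5726 = 0.72692 rad
ρ = (1 − cos θ)/κ = (1 − 0.74723)/1.2695 = 0.19911
z = sin θ / κ = 0.66457/1.2695 = 0.52349
x = ρ cos φ = 0.19911 × cos(37.53°) = 0.15790
y = ρ sin φ = 0.19911 × sin(37.53°) = 0.12129

0.158 0.121 0.523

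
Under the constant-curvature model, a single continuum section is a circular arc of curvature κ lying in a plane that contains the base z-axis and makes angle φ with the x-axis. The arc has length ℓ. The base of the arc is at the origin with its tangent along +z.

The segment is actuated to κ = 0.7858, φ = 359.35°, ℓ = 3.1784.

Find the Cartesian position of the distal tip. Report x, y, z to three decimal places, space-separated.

2.290 -0.026 0.764

θ = κ·ℓ = 0.7858 × 3.1784 = 2.49759 rad
ρ = (1 − cos θ)/κ = (1 − -0.79970)/0.7858 = 2.29027
z = sin θ / κ = 0.60040/0.7858 = 0.76407
x = ρ cos φ = 2.29027 × cos(359.35°) = 2.29013
y = ρ sin φ = 2.29027 × sin(359.35°) = -0.02598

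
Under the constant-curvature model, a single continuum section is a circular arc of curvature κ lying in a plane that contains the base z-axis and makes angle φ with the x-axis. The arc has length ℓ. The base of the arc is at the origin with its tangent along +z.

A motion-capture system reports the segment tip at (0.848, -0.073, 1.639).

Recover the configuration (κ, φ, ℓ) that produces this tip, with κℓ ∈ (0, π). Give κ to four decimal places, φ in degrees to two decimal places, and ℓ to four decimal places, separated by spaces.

0.4991 355.08 1.9194

ρ = √(x²+y²) = √(0.848² + -0.073²) = 0.85114
φ = atan2(y, x) mod 360° = atan2(-0.073, 0.848) = 355.0798°
|p|² = ρ² + z² = 0.85114² + 1.639² = 3.41075
κ = 2ρ / |p|² = 2×0.85114 / 3.41075 = 0.49909
θ = 2·atan2(ρ, z) = 2·atan2(0.85114, 1.639) = 0.95794 rad
ℓ = θ/κ = 0.95794/0.49909 = 1.91937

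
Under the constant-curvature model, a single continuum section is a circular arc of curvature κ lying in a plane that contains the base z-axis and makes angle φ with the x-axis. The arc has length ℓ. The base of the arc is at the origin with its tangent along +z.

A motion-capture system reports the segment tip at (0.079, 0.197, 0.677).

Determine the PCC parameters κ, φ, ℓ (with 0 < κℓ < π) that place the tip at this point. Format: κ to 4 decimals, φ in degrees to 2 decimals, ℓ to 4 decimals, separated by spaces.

0.8433 68.15 0.7205

ρ = √(x²+y²) = √(0.079² + 0.197²) = 0.21225
φ = atan2(y, x) mod 360° = atan2(0.197, 0.079) = 68.1485°
|p|² = ρ² + z² = 0.21225² + 0.677² = 0.50338
κ = 2ρ / |p|² = 2×0.21225 / 0.50338 = 0.84330
θ = 2·atan2(ρ, z) = 2·atan2(0.21225, 0.677) = 0.60762 rad
ℓ = θ/κ = 0.60762/0.84330 = 0.72053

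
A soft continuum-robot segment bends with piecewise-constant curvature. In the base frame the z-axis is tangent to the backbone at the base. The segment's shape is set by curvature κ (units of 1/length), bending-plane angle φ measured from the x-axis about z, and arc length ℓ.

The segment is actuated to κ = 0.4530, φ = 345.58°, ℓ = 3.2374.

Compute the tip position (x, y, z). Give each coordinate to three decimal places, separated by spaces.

1.915 -0.493 2.196

θ = κ·ℓ = 0.4530 × 3.2374 = 1.46654 rad
ρ = (1 − cos θ)/κ = (1 − 0.10407)/0.4530 = 1.97778
z = sin θ / κ = 0.99457/0.4530 = 2.19552
x = ρ cos φ = 1.97778 × cos(345.58°) = 1.91547
y = ρ sin φ = 1.97778 × sin(345.58°) = -0.49252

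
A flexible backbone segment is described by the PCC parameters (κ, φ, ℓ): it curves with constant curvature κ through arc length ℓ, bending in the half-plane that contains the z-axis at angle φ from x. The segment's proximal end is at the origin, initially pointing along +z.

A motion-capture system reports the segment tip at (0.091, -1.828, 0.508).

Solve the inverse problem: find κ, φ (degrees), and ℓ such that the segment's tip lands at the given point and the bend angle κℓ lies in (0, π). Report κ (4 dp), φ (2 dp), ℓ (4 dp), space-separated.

1.0146 272.85 2.5628

ρ = √(x²+y²) = √(0.091² + -1.828²) = 1.83026
φ = atan2(y, x) mod 360° = atan2(-1.828, 0.091) = 272.8499°
|p|² = ρ² + z² = 1.83026² + 0.508² = 3.60793
κ = 2ρ / |p|² = 2×1.83026 / 3.60793 = 1.01458
θ = 2·atan2(ρ, z) = 2·atan2(1.83026, 0.508) = 2.60011 rad
ℓ = θ/κ = 2.60011/1.01458 = 2.56275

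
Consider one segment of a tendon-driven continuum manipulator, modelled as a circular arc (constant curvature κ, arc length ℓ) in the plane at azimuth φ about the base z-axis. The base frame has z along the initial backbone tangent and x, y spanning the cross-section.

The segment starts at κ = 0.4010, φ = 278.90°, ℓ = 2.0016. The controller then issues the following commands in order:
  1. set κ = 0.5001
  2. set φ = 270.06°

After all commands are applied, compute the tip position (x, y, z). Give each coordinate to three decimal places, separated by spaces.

0.001 -0.921 1.684

initial: κ=0.4010, φ=278.90°, ℓ=2.0016
cmd 1: set κ=0.5001 → (κ,φ,ℓ)=(0.5001,278.90°,2.0016) → tip=(0.1425,-0.9098,1.6837)
cmd 2: set φ=270.06° → (κ,φ,ℓ)=(0.5001,270.06°,2.0016) → tip=(0.0010,-0.9209,1.6837)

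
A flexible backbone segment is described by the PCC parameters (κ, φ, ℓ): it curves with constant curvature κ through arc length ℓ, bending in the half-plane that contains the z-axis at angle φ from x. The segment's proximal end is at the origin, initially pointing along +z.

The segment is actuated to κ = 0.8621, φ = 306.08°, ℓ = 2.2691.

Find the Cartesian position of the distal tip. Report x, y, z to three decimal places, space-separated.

0.940 -1.290 1.075

θ = κ·ℓ = 0.8621 × 2.2691 = 1.95619 rad
ρ = (1 − cos θ)/κ = (1 − -0.37592)/0.8621 = 1.59602
z = sin θ / κ = 0.92665/0.8621 = 1.07488
x = ρ cos φ = 1.59602 × cos(306.08°) = 0.93992
y = ρ sin φ = 1.59602 × sin(306.08°) = -1.28989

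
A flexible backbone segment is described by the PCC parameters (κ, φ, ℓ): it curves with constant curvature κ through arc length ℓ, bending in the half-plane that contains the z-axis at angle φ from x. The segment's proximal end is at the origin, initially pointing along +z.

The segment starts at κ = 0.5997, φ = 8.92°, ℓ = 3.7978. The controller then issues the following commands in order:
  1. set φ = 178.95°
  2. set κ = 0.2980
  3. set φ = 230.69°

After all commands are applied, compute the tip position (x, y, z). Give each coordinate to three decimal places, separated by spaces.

-1.222 -1.493 3.037

initial: κ=0.5997, φ=8.92°, ℓ=3.7978
cmd 1: set φ=178.95° → (κ,φ,ℓ)=(0.5997,178.95°,3.7978) → tip=(-2.7498,0.0504,1.2681)
cmd 2: set κ=0.2980 → (κ,φ,ℓ)=(0.2980,178.95°,3.7978) → tip=(-1.9289,0.0354,3.0374)
cmd 3: set φ=230.69° → (κ,φ,ℓ)=(0.2980,230.69°,3.7978) → tip=(-1.2222,-1.4927,3.0374)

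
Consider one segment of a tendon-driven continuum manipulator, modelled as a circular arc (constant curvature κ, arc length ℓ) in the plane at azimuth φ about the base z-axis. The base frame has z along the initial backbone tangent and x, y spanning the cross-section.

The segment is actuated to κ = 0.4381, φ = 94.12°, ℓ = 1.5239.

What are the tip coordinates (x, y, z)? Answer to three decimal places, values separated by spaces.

θ = κ·ℓ = 0.4381 × 1.5239 = 0.66762 rad
ρ = (1 − cos θ)/κ = (1 − 0.78530)/0.4381 = 0.49008
z = sin θ / κ = 0.61912/0.4381 = 1.41319
x = ρ cos φ = 0.49008 × cos(94.12°) = -0.03521
y = ρ sin φ = 0.49008 × sin(94.12°) = 0.48881

-0.035 0.489 1.413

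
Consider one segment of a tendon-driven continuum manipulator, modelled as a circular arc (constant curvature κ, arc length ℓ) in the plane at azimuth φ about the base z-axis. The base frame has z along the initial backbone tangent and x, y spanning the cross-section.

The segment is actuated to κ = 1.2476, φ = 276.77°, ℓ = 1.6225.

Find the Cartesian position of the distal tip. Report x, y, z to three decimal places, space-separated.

θ = κ·ℓ = 1.2476 × 1.6225 = 2.02423 rad
ρ = (1 − cos θ)/κ = (1 − -0.43806)/1.2476 = 1.15266
z = sin θ / κ = 0.89895/1.2476 = 0.72054
x = ρ cos φ = 1.15266 × cos(276.77°) = 0.13588
y = ρ sin φ = 1.15266 × sin(276.77°) = -1.14462

0.136 -1.145 0.721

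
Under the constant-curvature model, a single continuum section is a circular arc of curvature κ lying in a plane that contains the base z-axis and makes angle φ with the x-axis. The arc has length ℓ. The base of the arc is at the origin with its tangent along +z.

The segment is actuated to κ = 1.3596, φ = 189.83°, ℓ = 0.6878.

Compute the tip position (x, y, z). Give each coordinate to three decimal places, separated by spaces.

θ = κ·ℓ = 1.3596 × 0.6878 = 0.93513 rad
ρ = (1 − cos θ)/κ = (1 − 0.59371)/1.3596 = 0.29883
z = sin θ / κ = 0.80468/1.3596 = 0.59185
x = ρ cos φ = 0.29883 × cos(189.83°) = -0.29444
y = ρ sin φ = 0.29883 × sin(189.83°) = -0.05102

-0.294 -0.051 0.592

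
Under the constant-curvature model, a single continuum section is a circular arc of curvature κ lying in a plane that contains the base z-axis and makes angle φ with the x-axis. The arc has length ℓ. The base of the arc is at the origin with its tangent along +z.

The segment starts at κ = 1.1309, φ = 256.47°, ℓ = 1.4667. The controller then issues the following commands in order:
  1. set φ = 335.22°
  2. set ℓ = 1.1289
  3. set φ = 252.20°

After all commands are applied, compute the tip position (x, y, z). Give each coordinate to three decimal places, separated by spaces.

initial: κ=1.1309, φ=256.47°, ℓ=1.4667
cmd 1: set φ=335.22° → (κ,φ,ℓ)=(1.1309,335.22°,1.4667) → tip=(0.8733,-0.4032,0.8808)
cmd 2: set ℓ=1.1289 → (κ,φ,ℓ)=(1.1309,335.22°,1.1289) → tip=(0.5701,-0.2632,0.8463)
cmd 3: set φ=252.20° → (κ,φ,ℓ)=(1.1309,252.20°,1.1289) → tip=(-0.1919,-0.5978,0.8463)

-0.192 -0.598 0.846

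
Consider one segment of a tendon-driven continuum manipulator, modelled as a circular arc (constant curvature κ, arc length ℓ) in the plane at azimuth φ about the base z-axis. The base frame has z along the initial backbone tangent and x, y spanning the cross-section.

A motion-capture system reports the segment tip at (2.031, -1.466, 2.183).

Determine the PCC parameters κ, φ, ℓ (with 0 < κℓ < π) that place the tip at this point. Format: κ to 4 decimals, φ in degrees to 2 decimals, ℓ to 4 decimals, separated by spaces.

ρ = √(x²+y²) = √(2.031² + -1.466²) = 2.50482
φ = atan2(y, x) mod 360° = atan2(-1.466, 2.031) = 324.1778°
|p|² = ρ² + z² = 2.50482² + 2.183² = 11.03961
κ = 2ρ / |p|² = 2×2.50482 / 11.03961 = 0.45379
θ = 2·atan2(ρ, z) = 2·atan2(2.50482, 2.183) = 1.70788 rad
ℓ = θ/κ = 1.70788/0.45379 = 3.76361

0.4538 324.18 3.7636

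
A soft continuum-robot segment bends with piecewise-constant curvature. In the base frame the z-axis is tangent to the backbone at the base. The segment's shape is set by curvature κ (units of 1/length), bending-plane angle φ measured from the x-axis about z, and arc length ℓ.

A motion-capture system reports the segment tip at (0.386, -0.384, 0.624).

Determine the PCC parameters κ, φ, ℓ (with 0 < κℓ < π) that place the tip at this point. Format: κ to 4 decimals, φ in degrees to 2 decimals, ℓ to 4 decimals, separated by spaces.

ρ = √(x²+y²) = √(0.386² + -0.384²) = 0.54447
φ = atan2(y, x) mod 360° = atan2(-0.384, 0.386) = 315.1488°
|p|² = ρ² + z² = 0.54447² + 0.624² = 0.68583
κ = 2ρ / |p|² = 2×0.54447 / 0.68583 = 1.58779
θ = 2·atan2(ρ, z) = 2·atan2(0.54447, 0.624) = 1.43489 rad
ℓ = θ/κ = 1.43489/1.58779 = 0.90370

1.5878 315.15 0.9037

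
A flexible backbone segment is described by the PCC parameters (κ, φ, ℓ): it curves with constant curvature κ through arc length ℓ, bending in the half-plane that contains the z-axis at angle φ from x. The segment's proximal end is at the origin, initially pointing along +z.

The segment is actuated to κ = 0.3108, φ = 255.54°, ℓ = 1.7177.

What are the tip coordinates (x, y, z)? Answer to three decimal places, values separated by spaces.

θ = κ·ℓ = 0.3108 × 1.7177 = 0.53386 rad
ρ = (1 − cos θ)/κ = (1 − 0.86085)/0.3108 = 0.44772
z = sin θ / κ = 0.50886/0.3108 = 1.63726
x = ρ cos φ = 0.44772 × cos(255.54°) = -0.11180
y = ρ sin φ = 0.44772 × sin(255.54°) = -0.43354

-0.112 -0.434 1.637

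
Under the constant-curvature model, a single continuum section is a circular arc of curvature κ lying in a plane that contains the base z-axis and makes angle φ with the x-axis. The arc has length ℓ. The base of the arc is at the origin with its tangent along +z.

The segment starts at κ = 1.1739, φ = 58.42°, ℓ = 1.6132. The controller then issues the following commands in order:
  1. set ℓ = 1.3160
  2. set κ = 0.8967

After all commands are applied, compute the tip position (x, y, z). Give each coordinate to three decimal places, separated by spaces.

0.362 0.588 1.031

initial: κ=1.1739, φ=58.42°, ℓ=1.6132
cmd 1: set ℓ=1.3160 → (κ,φ,ℓ)=(1.1739,58.42°,1.3160) → tip=(0.4345,0.7069,0.8516)
cmd 2: set κ=0.8967 → (κ,φ,ℓ)=(0.8967,58.42°,1.3160) → tip=(0.3616,0.5882,1.0311)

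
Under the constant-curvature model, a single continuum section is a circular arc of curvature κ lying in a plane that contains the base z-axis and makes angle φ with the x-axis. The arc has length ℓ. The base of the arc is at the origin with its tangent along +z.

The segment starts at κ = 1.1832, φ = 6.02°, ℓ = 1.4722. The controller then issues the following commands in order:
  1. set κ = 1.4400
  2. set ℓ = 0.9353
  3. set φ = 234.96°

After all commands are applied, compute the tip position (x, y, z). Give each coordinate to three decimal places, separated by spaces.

initial: κ=1.1832, φ=6.02°, ℓ=1.4722
cmd 1: set κ=1.4400 → (κ,φ,ℓ)=(1.4400,6.02°,1.4722) → tip=(1.0511,0.1108,0.5923)
cmd 2: set ℓ=0.9353 → (κ,φ,ℓ)=(1.4400,6.02°,0.9353) → tip=(0.5372,0.0567,0.6771)
cmd 3: set φ=234.96° → (κ,φ,ℓ)=(1.4400,234.96°,0.9353) → tip=(-0.3102,-0.4423,0.6771)

-0.310 -0.442 0.677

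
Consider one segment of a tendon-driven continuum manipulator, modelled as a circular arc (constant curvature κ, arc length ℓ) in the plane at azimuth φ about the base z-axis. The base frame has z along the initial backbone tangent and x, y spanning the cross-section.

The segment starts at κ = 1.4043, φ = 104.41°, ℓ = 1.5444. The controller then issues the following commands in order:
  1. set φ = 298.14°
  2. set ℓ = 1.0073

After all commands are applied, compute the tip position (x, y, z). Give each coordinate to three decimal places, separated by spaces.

initial: κ=1.4043, φ=104.41°, ℓ=1.5444
cmd 1: set φ=298.14° → (κ,φ,ℓ)=(1.4043,298.14°,1.5444) → tip=(0.5249,-0.9814,0.5885)
cmd 2: set ℓ=1.0073 → (κ,φ,ℓ)=(1.4043,298.14°,1.0073) → tip=(0.2836,-0.5302,0.7034)

0.284 -0.530 0.703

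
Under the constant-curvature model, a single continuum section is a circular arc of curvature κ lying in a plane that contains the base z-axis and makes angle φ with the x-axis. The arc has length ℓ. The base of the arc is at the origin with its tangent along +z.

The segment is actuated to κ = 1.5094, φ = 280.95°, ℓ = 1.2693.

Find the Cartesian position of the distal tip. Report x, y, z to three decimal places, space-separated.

θ = κ·ℓ = 1.5094 × 1.2693 = 1.91588 rad
ρ = (1 − cos θ)/κ = (1 − -0.33828)/1.5094 = 0.88663
z = sin θ / κ = 0.94105/1.5094 = 0.62346
x = ρ cos φ = 0.88663 × cos(280.95°) = 0.16842
y = ρ sin φ = 0.88663 × sin(280.95°) = -0.87049

0.168 -0.870 0.623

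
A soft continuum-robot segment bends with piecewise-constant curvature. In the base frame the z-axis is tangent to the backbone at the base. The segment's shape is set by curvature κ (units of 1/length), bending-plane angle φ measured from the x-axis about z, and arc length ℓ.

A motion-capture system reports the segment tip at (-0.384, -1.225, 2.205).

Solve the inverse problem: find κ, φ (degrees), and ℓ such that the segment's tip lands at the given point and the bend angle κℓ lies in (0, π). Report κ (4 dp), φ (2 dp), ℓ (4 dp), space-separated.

ρ = √(x²+y²) = √(-0.384² + -1.225²) = 1.28378
φ = atan2(y, x) mod 360° = atan2(-1.225, -0.384) = 252.5954°
|p|² = ρ² + z² = 1.28378² + 2.205² = 6.51011
κ = 2ρ / |p|² = 2×1.28378 / 6.51011 = 0.39439
θ = 2·atan2(ρ, z) = 2·atan2(1.28378, 2.205) = 1.05447 rad
ℓ = θ/κ = 1.05447/0.39439 = 2.67365

0.3944 252.60 2.6737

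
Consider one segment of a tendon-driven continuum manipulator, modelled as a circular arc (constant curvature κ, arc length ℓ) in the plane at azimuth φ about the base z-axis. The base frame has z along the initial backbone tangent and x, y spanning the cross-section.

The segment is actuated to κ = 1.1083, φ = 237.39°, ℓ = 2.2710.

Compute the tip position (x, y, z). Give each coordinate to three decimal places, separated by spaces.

-0.881 -1.377 0.528

θ = κ·ℓ = 1.1083 × 2.2710 = 2.51695 rad
ρ = (1 − cos θ)/κ = (1 − -0.81117)/1.1083 = 1.63419
z = sin θ / κ = 0.58481/1.1083 = 0.52766
x = ρ cos φ = 1.63419 × cos(237.39°) = -0.88069
y = ρ sin φ = 1.63419 × sin(237.39°) = -1.37657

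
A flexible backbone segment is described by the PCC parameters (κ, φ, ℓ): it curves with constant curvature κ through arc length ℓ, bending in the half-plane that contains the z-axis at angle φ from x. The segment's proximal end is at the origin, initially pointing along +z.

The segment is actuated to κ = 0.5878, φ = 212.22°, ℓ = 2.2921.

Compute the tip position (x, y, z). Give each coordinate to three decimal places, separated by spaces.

θ = κ·ℓ = 0.5878 × 2.2921 = 1.34730 rad
ρ = (1 − cos θ)/κ = (1 − 0.22164)/0.5878 = 1.32419
z = sin θ / κ = 0.97513/0.5878 = 1.65894
x = ρ cos φ = 1.32419 × cos(212.22°) = -1.12027
y = ρ sin φ = 1.32419 × sin(212.22°) = -0.70602

-1.120 -0.706 1.659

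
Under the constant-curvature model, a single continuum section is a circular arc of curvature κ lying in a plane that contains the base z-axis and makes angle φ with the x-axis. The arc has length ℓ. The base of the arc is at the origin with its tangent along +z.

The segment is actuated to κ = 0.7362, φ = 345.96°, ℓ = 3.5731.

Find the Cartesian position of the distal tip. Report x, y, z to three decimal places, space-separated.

2.467 -0.617 0.664

θ = κ·ℓ = 0.7362 × 3.5731 = 2.63052 rad
ρ = (1 − cos θ)/κ = (1 − -0.87222)/0.7362 = 2.54308
z = sin θ / κ = 0.48912/0.7362 = 0.66438
x = ρ cos φ = 2.54308 × cos(345.96°) = 2.46711
y = ρ sin φ = 2.54308 × sin(345.96°) = -0.61695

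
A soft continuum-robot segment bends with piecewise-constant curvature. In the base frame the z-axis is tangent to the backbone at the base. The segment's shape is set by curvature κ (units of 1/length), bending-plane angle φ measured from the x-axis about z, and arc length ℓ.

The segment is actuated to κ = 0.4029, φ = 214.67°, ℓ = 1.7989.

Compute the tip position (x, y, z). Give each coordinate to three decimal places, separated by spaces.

-0.513 -0.355 1.645

θ = κ·ℓ = 0.4029 × 1.7989 = 0.72478 rad
ρ = (1 − cos θ)/κ = (1 − 0.74865)/0.4029 = 0.62386
z = sin θ / κ = 0.66297/0.4029 = 1.64549
x = ρ cos φ = 0.62386 × cos(214.67°) = -0.51309
y = ρ sin φ = 0.62386 × sin(214.67°) = -0.35488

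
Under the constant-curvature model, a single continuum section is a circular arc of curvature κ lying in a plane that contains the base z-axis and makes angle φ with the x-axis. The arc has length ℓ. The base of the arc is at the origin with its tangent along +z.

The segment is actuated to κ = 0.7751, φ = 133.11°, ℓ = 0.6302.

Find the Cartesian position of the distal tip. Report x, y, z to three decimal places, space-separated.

θ = κ·ℓ = 0.7751 × 0.6302 = 0.48847 rad
ρ = (1 − cos θ)/κ = (1 − 0.88305)/0.7751 = 0.15088
z = sin θ / κ = 0.46927/0.7751 = 0.60544
x = ρ cos φ = 0.15088 × cos(133.11°) = -0.10311
y = ρ sin φ = 0.15088 × sin(133.11°) = 0.11015

-0.103 0.110 0.605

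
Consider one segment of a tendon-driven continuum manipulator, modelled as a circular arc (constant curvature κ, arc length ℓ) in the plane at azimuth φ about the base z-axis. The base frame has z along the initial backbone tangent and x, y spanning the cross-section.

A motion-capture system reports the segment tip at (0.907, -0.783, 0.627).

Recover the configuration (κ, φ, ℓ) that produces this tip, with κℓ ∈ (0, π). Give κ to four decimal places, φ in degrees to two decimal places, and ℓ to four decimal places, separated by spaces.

1.3103 319.20 1.6617

ρ = √(x²+y²) = √(0.907² + -0.783²) = 1.19822
φ = atan2(y, x) mod 360° = atan2(-0.783, 0.907) = 319.1964°
|p|² = ρ² + z² = 1.19822² + 0.627² = 1.82887
κ = 2ρ / |p|² = 2×1.19822 / 1.82887 = 1.31034
θ = 2·atan2(ρ, z) = 2·atan2(1.19822, 0.627) = 2.17741 rad
ℓ = θ/κ = 2.17741/1.31034 = 1.66170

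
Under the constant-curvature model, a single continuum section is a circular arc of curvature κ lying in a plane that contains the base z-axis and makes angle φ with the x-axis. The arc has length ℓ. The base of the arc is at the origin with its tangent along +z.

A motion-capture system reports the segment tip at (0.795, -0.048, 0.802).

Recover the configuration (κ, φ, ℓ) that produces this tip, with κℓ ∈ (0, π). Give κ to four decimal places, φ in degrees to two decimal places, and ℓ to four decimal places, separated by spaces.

1.2469 356.54 1.2542

ρ = √(x²+y²) = √(0.795² + -0.048²) = 0.79645
φ = atan2(y, x) mod 360° = atan2(-0.048, 0.795) = 356.5448°
|p|² = ρ² + z² = 0.79645² + 0.802² = 1.27753
κ = 2ρ / |p|² = 2×0.79645 / 1.27753 = 1.24685
θ = 2·atan2(ρ, z) = 2·atan2(0.79645, 0.802) = 1.56385 rad
ℓ = θ/κ = 1.56385/1.24685 = 1.25424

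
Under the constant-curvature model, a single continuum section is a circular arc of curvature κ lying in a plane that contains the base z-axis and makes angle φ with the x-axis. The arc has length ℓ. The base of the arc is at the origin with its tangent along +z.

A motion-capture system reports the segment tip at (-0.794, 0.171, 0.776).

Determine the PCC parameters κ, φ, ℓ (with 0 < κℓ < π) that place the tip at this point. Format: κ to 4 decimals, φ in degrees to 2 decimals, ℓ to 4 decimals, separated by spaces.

ρ = √(x²+y²) = √(-0.794² + 0.171²) = 0.81221
φ = atan2(y, x) mod 360° = atan2(0.171, -0.794) = 167.8461°
|p|² = ρ² + z² = 0.81221² + 0.776² = 1.26185
κ = 2ρ / |p|² = 2×0.81221 / 1.26185 = 1.28732
θ = 2·atan2(ρ, z) = 2·atan2(0.81221, 0.776) = 1.61638 rad
ℓ = θ/κ = 1.61638/1.28732 = 1.25562

1.2873 167.85 1.2556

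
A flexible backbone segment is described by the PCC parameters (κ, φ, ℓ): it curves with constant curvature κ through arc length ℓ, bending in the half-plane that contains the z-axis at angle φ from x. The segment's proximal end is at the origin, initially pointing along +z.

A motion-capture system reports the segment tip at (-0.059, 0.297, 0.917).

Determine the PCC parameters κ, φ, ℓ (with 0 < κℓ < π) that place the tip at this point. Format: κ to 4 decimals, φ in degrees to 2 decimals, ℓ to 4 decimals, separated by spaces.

ρ = √(x²+y²) = √(-0.059² + 0.297²) = 0.30280
φ = atan2(y, x) mod 360° = atan2(0.297, -0.059) = 101.2357°
|p|² = ρ² + z² = 0.30280² + 0.917² = 0.93258
κ = 2ρ / |p|² = 2×0.30280 / 0.93258 = 0.64939
θ = 2·atan2(ρ, z) = 2·atan2(0.30280, 0.917) = 0.63788 rad
ℓ = θ/κ = 0.63788/0.64939 = 0.98227

0.6494 101.24 0.9823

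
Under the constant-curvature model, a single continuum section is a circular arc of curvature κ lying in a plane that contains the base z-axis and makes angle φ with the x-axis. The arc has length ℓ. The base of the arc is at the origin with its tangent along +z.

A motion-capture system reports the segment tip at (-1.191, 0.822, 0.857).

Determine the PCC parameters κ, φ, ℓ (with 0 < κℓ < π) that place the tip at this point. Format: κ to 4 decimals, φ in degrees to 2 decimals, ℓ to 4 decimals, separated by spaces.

1.0232 145.39 2.0253

ρ = √(x²+y²) = √(-1.191² + 0.822²) = 1.44712
φ = atan2(y, x) mod 360° = atan2(0.822, -1.191) = 145.3875°
|p|² = ρ² + z² = 1.44712² + 0.857² = 2.82861
κ = 2ρ / |p|² = 2×1.44712 / 2.82861 = 1.02320
θ = 2·atan2(ρ, z) = 2·atan2(1.44712, 0.857) = 2.07225 rad
ℓ = θ/κ = 2.07225/1.02320 = 2.02526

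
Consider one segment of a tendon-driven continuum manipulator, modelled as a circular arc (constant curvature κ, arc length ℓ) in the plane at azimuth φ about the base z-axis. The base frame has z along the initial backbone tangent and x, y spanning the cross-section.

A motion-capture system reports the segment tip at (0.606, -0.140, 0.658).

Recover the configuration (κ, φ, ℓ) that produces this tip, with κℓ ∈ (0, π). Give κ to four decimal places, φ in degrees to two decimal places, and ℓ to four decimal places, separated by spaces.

1.5173 346.99 0.9981

ρ = √(x²+y²) = √(0.606² + -0.140²) = 0.62196
φ = atan2(y, x) mod 360° = atan2(-0.140, 0.606) = 346.9916°
|p|² = ρ² + z² = 0.62196² + 0.658² = 0.81980
κ = 2ρ / |p|² = 2×0.62196 / 0.81980 = 1.51735
θ = 2·atan2(ρ, z) = 2·atan2(0.62196, 0.658) = 1.51450 rad
ℓ = θ/κ = 1.51450/1.51735 = 0.99812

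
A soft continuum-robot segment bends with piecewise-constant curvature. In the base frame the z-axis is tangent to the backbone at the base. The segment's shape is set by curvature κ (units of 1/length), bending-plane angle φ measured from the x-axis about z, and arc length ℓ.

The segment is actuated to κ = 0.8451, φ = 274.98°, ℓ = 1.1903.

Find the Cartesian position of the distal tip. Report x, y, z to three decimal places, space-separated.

θ = κ·ℓ = 0.8451 × 1.1903 = 1.00592 rad
ρ = (1 − cos θ)/κ = (1 − 0.53531)/0.8451 = 0.54986
z = sin θ / κ = 0.84466/0.8451 = 0.99947
x = ρ cos φ = 0.54986 × cos(274.98°) = 0.04773
y = ρ sin φ = 0.54986 × sin(274.98°) = -0.54779

0.048 -0.548 0.999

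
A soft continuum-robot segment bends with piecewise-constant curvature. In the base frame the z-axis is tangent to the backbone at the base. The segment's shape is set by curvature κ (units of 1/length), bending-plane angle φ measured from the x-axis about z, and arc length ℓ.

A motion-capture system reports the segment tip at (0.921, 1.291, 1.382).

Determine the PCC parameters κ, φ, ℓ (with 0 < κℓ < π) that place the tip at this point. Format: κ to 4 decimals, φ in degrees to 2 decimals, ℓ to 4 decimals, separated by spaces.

0.7168 54.50 2.3828

ρ = √(x²+y²) = √(0.921² + 1.291²) = 1.58585
φ = atan2(y, x) mod 360° = atan2(1.291, 0.921) = 54.4959°
|p|² = ρ² + z² = 1.58585² + 1.382² = 4.42485
κ = 2ρ / |p|² = 2×1.58585 / 4.42485 = 0.71679
θ = 2·atan2(ρ, z) = 2·atan2(1.58585, 1.382) = 1.70795 rad
ℓ = θ/κ = 1.70795/0.71679 = 2.38277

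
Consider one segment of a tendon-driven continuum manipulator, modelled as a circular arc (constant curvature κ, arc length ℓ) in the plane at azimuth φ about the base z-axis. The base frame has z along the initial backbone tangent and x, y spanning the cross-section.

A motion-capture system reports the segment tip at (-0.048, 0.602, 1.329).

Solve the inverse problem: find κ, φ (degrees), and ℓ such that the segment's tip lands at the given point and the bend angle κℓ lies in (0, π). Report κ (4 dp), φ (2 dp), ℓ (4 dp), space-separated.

ρ = √(x²+y²) = √(-0.048² + 0.602²) = 0.60391
φ = atan2(y, x) mod 360° = atan2(0.602, -0.048) = 94.5588°
|p|² = ρ² + z² = 0.60391² + 1.329² = 2.13095
κ = 2ρ / |p|² = 2×0.60391 / 2.13095 = 0.56680
θ = 2·atan2(ρ, z) = 2·atan2(0.60391, 1.329) = 0.85303 rad
ℓ = θ/κ = 0.85303/0.56680 = 1.50499

0.5668 94.56 1.5050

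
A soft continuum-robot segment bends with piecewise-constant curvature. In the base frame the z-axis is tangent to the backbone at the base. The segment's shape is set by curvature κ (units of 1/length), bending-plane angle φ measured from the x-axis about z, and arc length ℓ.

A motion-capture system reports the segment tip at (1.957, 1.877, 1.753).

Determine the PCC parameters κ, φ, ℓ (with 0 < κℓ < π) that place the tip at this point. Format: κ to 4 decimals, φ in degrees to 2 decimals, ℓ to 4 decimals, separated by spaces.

0.5202 43.80 3.8330

ρ = √(x²+y²) = √(1.957² + 1.877²) = 2.71164
φ = atan2(y, x) mod 360° = atan2(1.877, 1.957) = 43.8046°
|p|² = ρ² + z² = 2.71164² + 1.753² = 10.42599
κ = 2ρ / |p|² = 2×2.71164 / 10.42599 = 0.52017
θ = 2·atan2(ρ, z) = 2·atan2(2.71164, 1.753) = 1.99381 rad
ℓ = θ/κ = 1.99381/0.52017 = 3.83300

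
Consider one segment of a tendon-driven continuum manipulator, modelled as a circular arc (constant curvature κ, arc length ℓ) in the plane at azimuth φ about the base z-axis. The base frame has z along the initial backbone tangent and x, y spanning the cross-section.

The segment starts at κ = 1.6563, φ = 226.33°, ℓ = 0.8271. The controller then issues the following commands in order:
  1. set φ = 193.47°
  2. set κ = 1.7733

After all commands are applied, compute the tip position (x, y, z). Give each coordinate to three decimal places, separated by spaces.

initial: κ=1.6563, φ=226.33°, ℓ=0.8271
cmd 1: set φ=193.47° → (κ,φ,ℓ)=(1.6563,193.47°,0.8271) → tip=(-0.4700,-0.1126,0.5916)
cmd 2: set κ=1.7733 → (κ,φ,ℓ)=(1.7733,193.47°,0.8271) → tip=(-0.4914,-0.1177,0.5609)

-0.491 -0.118 0.561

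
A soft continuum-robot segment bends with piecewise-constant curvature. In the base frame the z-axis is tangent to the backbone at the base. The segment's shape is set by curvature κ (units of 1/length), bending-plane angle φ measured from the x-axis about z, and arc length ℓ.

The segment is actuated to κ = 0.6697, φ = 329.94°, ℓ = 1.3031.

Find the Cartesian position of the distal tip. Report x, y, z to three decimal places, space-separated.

0.462 -0.267 1.144

θ = κ·ℓ = 0.6697 × 1.3031 = 0.87269 rad
ρ = (1 − cos θ)/κ = (1 − 0.64277)/0.6697 = 0.53342
z = sin θ / κ = 0.76606/0.6697 = 1.14388
x = ρ cos φ = 0.53342 × cos(329.94°) = 0.46167
y = ρ sin φ = 0.53342 × sin(329.94°) = -0.26719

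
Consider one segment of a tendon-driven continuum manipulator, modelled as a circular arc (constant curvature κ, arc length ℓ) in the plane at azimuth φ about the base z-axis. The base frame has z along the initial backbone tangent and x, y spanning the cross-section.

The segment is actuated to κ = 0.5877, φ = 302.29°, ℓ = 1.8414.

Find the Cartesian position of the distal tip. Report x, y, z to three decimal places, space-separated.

θ = κ·ℓ = 0.5877 × 1.8414 = 1.08219 rad
ρ = (1 − cos θ)/κ = (1 − 0.46940)/0.5877 = 0.90285
z = sin θ / κ = 0.88299/0.5877 = 1.50245
x = ρ cos φ = 0.90285 × cos(302.29°) = 0.48231
y = ρ sin φ = 0.90285 × sin(302.29°) = -0.76323

0.482 -0.763 1.502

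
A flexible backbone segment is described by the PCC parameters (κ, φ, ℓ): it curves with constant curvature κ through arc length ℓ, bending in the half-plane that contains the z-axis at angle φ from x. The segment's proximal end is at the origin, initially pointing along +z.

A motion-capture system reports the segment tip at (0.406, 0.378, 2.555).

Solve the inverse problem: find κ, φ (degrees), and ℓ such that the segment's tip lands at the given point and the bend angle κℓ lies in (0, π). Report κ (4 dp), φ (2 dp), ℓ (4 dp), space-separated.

ρ = √(x²+y²) = √(0.406² + 0.378²) = 0.55473
φ = atan2(y, x) mod 360° = atan2(0.378, 0.406) = 42.9546°
|p|² = ρ² + z² = 0.55473² + 2.555² = 6.83575
κ = 2ρ / |p|² = 2×0.55473 / 6.83575 = 0.16230
θ = 2·atan2(ρ, z) = 2·atan2(0.55473, 2.555) = 0.42759 rad
ℓ = θ/κ = 0.42759/0.16230 = 2.63455

0.1623 42.95 2.6346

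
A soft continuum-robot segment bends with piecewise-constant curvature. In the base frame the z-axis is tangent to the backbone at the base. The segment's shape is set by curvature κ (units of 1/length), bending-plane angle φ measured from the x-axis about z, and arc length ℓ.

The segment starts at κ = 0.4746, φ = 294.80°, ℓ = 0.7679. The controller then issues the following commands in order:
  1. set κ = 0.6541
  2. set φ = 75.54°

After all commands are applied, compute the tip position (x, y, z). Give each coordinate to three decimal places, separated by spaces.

initial: κ=0.4746, φ=294.80°, ℓ=0.7679
cmd 1: set κ=0.6541 → (κ,φ,ℓ)=(0.6541,294.80°,0.7679) → tip=(0.0792,-0.1714,0.7360)
cmd 2: set φ=75.54° → (κ,φ,ℓ)=(0.6541,75.54°,0.7679) → tip=(0.0472,0.1828,0.7360)

0.047 0.183 0.736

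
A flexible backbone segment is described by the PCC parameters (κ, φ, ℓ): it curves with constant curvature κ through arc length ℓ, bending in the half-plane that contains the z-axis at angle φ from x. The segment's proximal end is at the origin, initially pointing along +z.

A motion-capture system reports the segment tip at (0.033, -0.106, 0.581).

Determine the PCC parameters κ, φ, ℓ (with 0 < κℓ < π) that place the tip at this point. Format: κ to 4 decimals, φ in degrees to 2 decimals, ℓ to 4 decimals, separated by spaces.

ρ = √(x²+y²) = √(0.033² + -0.106²) = 0.11102
φ = atan2(y, x) mod 360° = atan2(-0.106, 0.033) = 287.2924°
|p|² = ρ² + z² = 0.11102² + 0.581² = 0.34989
κ = 2ρ / |p|² = 2×0.11102 / 0.34989 = 0.63460
θ = 2·atan2(ρ, z) = 2·atan2(0.11102, 0.581) = 0.37761 rad
ℓ = θ/κ = 0.37761/0.63460 = 0.59504

0.6346 287.29 0.5950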